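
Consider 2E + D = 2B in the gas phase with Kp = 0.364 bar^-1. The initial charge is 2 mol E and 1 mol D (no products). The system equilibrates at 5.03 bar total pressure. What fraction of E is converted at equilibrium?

Let X = conversion of E (basis 2 mol E); extent of reaction ξ = X.
Moles: n_E = 2 − 2X; n_D = 1 − X; n_B = 2X.
Summing: n_T = 3 − X.
With p_i = (n_i/n_T)P, Kp = p_B^2 / (p_E^2 p_D).
This yields a degree-3 equation in X; solving on (0,1), X = 0.395.

X = 0.395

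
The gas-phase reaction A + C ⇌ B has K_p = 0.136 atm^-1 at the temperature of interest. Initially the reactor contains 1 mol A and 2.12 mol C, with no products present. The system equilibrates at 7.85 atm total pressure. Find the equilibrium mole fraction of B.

y_B = 0.148

Take 1 mol A as basis and let X be its fractional conversion, so ξ = X.
At extent ξ: n_A = 1 − X; n_C = 2.12 − X; n_B = X.
Summing: n_T = 3.12 − X.
y_i = n_i/n_T, p_i = y_i·P. K_p = p_B / (p_A p_C).
Substituting and setting equal to 0.136 atm^-1 gives a polynomial in X; the root in (0,1) is X = 0.403.
Then n_B = 0.403, n_T = 2.72, so y_B = 0.148.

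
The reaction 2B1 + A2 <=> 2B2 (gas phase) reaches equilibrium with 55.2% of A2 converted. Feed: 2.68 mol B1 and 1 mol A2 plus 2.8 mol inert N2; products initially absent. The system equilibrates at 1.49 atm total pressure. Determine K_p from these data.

K_p = 4.36 atm^-1

Let X = conversion of A2 (basis 1 mol A2); extent of reaction ξ = X.
Mole table: n_B1 = 2.68 − 2X; n_A2 = 1 − X; n_B2 = 2X; n_I = 2.8 (inert).
n_T = Σnᵢ = 6.48 − X.
At X = 0.552: n_B1 = 1.58, n_A2 = 0.448, n_B2 = 1.1, n_T = 5.93.
p_i = (n_i/n_T)·P. K_p = p_B2^2 / (p_B1^2 p_A2) = 4.36 atm^-1.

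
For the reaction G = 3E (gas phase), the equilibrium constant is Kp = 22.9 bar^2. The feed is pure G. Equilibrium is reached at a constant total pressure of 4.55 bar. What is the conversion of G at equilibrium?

X = 0.432

Let X = conversion of G (basis 1 mol G); extent of reaction ξ = X.
Species balance: n_G = 1 − X; n_E = 3X.
Summing: n_T = 1 + 2X.
y_i = n_i/n_T, p_i = y_i·P. Kp = p_E^3 / (p_G).
This yields a degree-3 equation in X; solving on (0,1), X = 0.432.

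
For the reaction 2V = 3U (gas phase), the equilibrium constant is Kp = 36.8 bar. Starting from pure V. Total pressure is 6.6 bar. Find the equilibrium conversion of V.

Let X = conversion of V (basis 1 mol V); extent of reaction ξ = 0.5X.
At extent ξ: n_V = 1 − X; n_U = 1.5X.
Total moles n_T = 1 + 0.5X.
Mole fractions y_i = n_i/n_T; Kp = p_U^3 / (p_V^2) with p_i = y_i·P.
Substituting and setting equal to 36.8 bar gives a polynomial in X; the root in (0,1) is X = 0.648.

X = 0.648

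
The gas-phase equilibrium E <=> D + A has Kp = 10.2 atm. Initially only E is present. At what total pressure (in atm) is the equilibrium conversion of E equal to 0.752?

P = 7.84 atm

Basis: 1 mol E initially; let X = conversion of E. Extent ξ = X.
At extent ξ: n_E = 1 − X; n_D = X; n_A = X.
Total moles n_T = 1 + X.
Kp = p_D p_A / (p_E) with p_i = (n_i/n_T)·P.
At X = 0.752: the mole-fraction product g(X) = Π y_i^ν_i = 1.302. Since Kp = g(X)·P^{1}, P = (Kp/g)^(1/1) = (10.2/1.302)^(1/1) = 7.84 atm.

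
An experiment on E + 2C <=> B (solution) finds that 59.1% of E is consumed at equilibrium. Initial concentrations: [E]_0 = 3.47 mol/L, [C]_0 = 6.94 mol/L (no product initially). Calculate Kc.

Let X = conversion of E.
Concentrations: [E] = 3.47 − 3.47X; [C] = 6.94 − 6.94X; [B] = 3.47X.
At X = 0.591: [E] = 1.42, [C] = 2.84, [B] = 2.05.
Kc = [B] / ([E] [C]^2) = 0.179 (mol/L)^-2.

Kc = 0.179 (mol/L)^-2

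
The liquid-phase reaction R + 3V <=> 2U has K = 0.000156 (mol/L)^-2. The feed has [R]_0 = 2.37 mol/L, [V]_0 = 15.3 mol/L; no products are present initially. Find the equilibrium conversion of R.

X = 0.190

Let X = conversion of R; extent ξ = 2.37·X mol/L.
Concentrations: [R] = 2.37 − 2.37X; [V] = 15.3 − 7.11X; [U] = 4.74X.
K = [U]^2 / ([R] [V]^3).
Equating to 0.000156 (mol/L)^-2: the physical root is X = 0.190.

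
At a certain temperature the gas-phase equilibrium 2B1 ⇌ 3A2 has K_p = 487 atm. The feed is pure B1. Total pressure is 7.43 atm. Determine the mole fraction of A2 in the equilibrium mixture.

y_A2 = 0.895

Take 1 mol B1 as basis and let X be its fractional conversion, so ξ = 0.5X.
At extent ξ: n_B1 = 1 − X; n_A2 = 1.5X.
n_T = Σnᵢ = 1 + 0.5X.
y_i = n_i/n_T, p_i = y_i·P. K_p = p_A2^3 / (p_B1^2).
This yields a degree-3 equation in X; solving on (0,1), X = 0.851.
Then n_A2 = 1.28, n_T = 1.43, so y_A2 = 0.895.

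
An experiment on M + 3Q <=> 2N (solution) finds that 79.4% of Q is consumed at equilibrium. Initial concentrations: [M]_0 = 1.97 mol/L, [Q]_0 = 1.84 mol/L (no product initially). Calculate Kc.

Let X = conversion of Q.
Concentrations: [M] = 1.97 − 0.613X; [Q] = 1.84 − 1.84X; [N] = 1.23X.
At X = 0.794: [M] = 1.48, [Q] = 0.379, [N] = 0.974.
Kc = [N]^2 / ([M] [Q]^3) = 11.7 (mol/L)^-2.

Kc = 11.7 (mol/L)^-2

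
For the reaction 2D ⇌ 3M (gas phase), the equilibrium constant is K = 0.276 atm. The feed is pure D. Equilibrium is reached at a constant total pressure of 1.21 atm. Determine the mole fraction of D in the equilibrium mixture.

Basis: 1 mol D initially; let X = conversion of D. Extent ξ = 0.5X.
At extent ξ: n_D = 1 − X; n_M = 1.5X.
n_T = Σnᵢ = 1 + 0.5X.
With p_i = (n_i/n_T)P, K = p_M^3 / (p_D^2).
This yields a degree-3 equation in X; solving on (0,1), X = 0.329.
Then n_D = 0.671, n_T = 1.16, so y_D = 0.577.

y_D = 0.577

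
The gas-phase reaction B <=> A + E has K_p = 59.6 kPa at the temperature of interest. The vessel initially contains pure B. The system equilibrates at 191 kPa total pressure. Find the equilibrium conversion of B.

Let X = conversion of B (basis 1 mol B); extent of reaction ξ = X.
Moles: n_B = 1 − X; n_A = X; n_E = X.
n_T = Σnᵢ = 1 + X.
With p_i = (n_i/n_T)P, K_p = p_A p_E / (p_B).
Equating to 59.6 kPa and solving on 0 < X < 1: X = 0.488.

X = 0.488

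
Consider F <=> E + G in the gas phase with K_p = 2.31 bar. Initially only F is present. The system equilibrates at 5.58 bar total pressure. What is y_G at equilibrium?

Take 1 mol F as basis and let X be its fractional conversion, so ξ = X.
Moles: n_F = 1 − X; n_E = X; n_G = X.
Summing: n_T = 1 + X.
With p_i = (n_i/n_T)P, K_p = p_E p_G / (p_F).
Setting this equal to 2.31 bar and taking the physical root (0 < X < 1) gives X = 0.541.
Then n_G = 0.541, n_T = 1.54, so y_G = 0.351.

y_G = 0.351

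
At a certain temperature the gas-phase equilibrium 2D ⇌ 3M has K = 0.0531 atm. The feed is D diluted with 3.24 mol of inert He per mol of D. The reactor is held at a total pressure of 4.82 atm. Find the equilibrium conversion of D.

X = 0.207

Basis: 1 mol D initially; let X = conversion of D. Extent ξ = 0.5X.
Species balance: n_D = 1 − X; n_M = 1.5X; n_I = 3.24 (inert).
Total moles n_T = 4.24 + 0.5X.
With p_i = (n_i/n_T)P, K = p_M^3 / (p_D^2).
Substituting and setting equal to 0.0531 atm gives a polynomial in X; the root in (0,1) is X = 0.207.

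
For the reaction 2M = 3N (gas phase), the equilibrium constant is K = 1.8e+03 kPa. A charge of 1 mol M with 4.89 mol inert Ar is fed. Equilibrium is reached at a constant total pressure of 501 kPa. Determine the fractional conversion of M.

Take 1 mol M as basis and let X be its fractional conversion, so ξ = 0.5X.
Species balance: n_M = 1 − X; n_N = 1.5X; n_I = 4.89 (inert).
n_T = Σnᵢ = 5.89 + 0.5X.
With p_i = (n_i/n_T)P, K = p_N^3 / (p_M^2).
This yields a degree-3 equation in X; solving on (0,1), X = 0.749.

X = 0.749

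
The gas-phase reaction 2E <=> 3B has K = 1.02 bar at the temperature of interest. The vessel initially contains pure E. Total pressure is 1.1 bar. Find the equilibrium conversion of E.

Basis: 1 mol E initially; let X = conversion of E. Extent ξ = 0.5X.
At extent ξ: n_E = 1 − X; n_B = 1.5X.
Summing: n_T = 1 + 0.5X.
Mole fractions y_i = n_i/n_T; K = p_B^3 / (p_E^2) with p_i = y_i·P.
Substituting and setting equal to 1.02 bar gives a polynomial in X; the root in (0,1) is X = 0.461.

X = 0.461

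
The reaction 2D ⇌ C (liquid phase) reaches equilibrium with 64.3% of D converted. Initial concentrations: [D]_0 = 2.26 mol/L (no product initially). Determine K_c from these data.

Let X = conversion of D.
Concentrations: [D] = 2.26 − 2.26X; [C] = 1.13X.
At X = 0.643: [D] = 0.807, [C] = 0.727.
K_c = [C] / ([D]^2) = 1.12 L/mol.

K_c = 1.12 L/mol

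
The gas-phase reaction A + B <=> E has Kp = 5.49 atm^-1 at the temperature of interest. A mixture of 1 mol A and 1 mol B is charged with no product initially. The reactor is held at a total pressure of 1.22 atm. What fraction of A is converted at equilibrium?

Basis: 1 mol A initially; let X = conversion of A. Extent ξ = X.
Mole table: n_A = 1 − X; n_B = 1 − X; n_E = X.
Total moles n_T = 2 − X.
With p_i = (n_i/n_T)P, Kp = p_E / (p_A p_B).
Setting this equal to 5.49 atm^-1 and taking the physical root (0 < X < 1) gives X = 0.640.

X = 0.640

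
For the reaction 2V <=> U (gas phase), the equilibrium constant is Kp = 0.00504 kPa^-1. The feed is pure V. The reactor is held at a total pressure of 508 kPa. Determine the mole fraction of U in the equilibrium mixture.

y_U = 0.541

Basis: 1 mol V initially; let X = conversion of V. Extent ξ = 0.5X.
Species balance: n_V = 1 − X; n_U = 0.5X.
n_T = Σnᵢ = 1 − 0.5X.
With p_i = (n_i/n_T)P, Kp = p_U / (p_V^2).
Equating to 0.00504 kPa^-1 and solving on 0 < X < 1: X = 0.702.
Then n_U = 0.351, n_T = 0.649, so y_U = 0.541.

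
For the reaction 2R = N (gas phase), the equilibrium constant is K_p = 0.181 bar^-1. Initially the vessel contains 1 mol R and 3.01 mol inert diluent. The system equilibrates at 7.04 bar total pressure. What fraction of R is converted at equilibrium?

Basis: 1 mol R initially; let X = conversion of R. Extent ξ = 0.5X.
At extent ξ: n_R = 1 − X; n_N = 0.5X; n_I = 3.01 (inert).
Total moles n_T = 4.01 − 0.5X.
Mole fractions y_i = n_i/n_T; K_p = p_N / (p_R^2) with p_i = y_i·P.
Setting this equal to 0.181 bar^-1 and taking the physical root (0 < X < 1) gives X = 0.313.

X = 0.313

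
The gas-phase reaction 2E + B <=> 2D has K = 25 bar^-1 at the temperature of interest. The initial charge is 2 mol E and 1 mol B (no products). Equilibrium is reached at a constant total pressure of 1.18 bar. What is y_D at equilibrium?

Basis: 2 mol E initially; let X = conversion of E. Extent ξ = X.
Species balance: n_E = 2 − 2X; n_B = 1 − X; n_D = 2X.
Summing: n_T = 3 − X.
Mole fractions y_i = n_i/n_T; K = p_D^2 / (p_E^2 p_B) with p_i = y_i·P.
Setting this equal to 25 bar^-1 and taking the physical root (0 < X < 1) gives X = 0.671.
Then n_D = 1.34, n_T = 2.33, so y_D = 0.576.

y_D = 0.576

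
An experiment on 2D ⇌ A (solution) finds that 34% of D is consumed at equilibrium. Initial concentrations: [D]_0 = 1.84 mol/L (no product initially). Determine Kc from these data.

Kc = 0.212 L/mol

Let X = conversion of D.
Concentrations: [D] = 1.84 − 1.84X; [A] = 0.92X.
At X = 0.34: [D] = 1.21, [A] = 0.313.
Kc = [A] / ([D]^2) = 0.212 L/mol.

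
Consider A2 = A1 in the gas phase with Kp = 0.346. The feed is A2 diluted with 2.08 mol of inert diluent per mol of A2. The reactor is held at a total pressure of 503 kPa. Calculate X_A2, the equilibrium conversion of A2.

X = 0.257

Let X = conversion of A2 (basis 1 mol A2); extent of reaction ξ = X.
Species balance: n_A2 = 1 − X; n_A1 = X; n_I = 2.08 (inert).
Total moles n_T = 3.08 (Δν = 0, constant).
y_i = n_i/n_T, p_i = y_i·P. Kp = p_A1 / (p_A2).
Equating to 0.346 and solving on 0 < X < 1: X = 0.257.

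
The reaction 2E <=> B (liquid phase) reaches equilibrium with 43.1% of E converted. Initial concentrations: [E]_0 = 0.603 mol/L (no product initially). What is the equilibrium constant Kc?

Let X = conversion of E.
Concentrations: [E] = 0.603 − 0.603X; [B] = 0.301X.
At X = 0.431: [E] = 0.343, [B] = 0.13.
Kc = [B] / ([E]^2) = 1.1 L/mol.

Kc = 1.1 L/mol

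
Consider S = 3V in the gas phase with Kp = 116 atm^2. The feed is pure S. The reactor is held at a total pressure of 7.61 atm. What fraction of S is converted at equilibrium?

X = 0.529

Basis: 1 mol S initially; let X = conversion of S. Extent ξ = X.
Mole table: n_S = 1 − X; n_V = 3X.
n_T = Σnᵢ = 1 + 2X.
With p_i = (n_i/n_T)P, Kp = p_V^3 / (p_S).
Substituting and setting equal to 116 atm^2 gives a polynomial in X; the root in (0,1) is X = 0.529.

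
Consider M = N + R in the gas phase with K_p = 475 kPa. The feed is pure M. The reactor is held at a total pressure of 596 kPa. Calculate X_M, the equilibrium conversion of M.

Take 1 mol M as basis and let X be its fractional conversion, so ξ = X.
Mole table: n_M = 1 − X; n_N = X; n_R = X.
Total moles n_T = 1 + X.
With p_i = (n_i/n_T)P, K_p = p_N p_R / (p_M).
This yields a degree-2 equation in X; solving on (0,1), X = 0.666.

X = 0.666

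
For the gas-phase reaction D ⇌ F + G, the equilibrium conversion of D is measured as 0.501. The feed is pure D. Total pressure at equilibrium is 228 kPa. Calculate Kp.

Kp = 76.4 kPa

Take 1 mol D as basis and let X be its fractional conversion, so ξ = X.
Species balance: n_D = 1 − X; n_F = X; n_G = X.
Summing: n_T = 1 + X.
At X = 0.501: n_D = 0.499, n_F = 0.501, n_G = 0.501, n_T = 1.5.
p_i = (n_i/n_T)·P. Kp = p_F p_G / (p_D) = 76.4 kPa.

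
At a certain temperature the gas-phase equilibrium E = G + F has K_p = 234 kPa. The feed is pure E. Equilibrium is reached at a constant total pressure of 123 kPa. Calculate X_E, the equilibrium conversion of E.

Let X = conversion of E (basis 1 mol E); extent of reaction ξ = X.
At extent ξ: n_E = 1 − X; n_G = X; n_F = X.
Total moles n_T = 1 + X.
Mole fractions y_i = n_i/n_T; K_p = p_G p_F / (p_E) with p_i = y_i·P.
Substituting and setting equal to 234 kPa gives a polynomial in X; the root in (0,1) is X = 0.810.

X = 0.810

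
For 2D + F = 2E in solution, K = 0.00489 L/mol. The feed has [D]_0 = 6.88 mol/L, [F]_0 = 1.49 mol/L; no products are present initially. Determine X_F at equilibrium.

Let X = conversion of F; extent ξ = 1.49·X mol/L.
Concentrations: [D] = 6.88 − 2.98X; [F] = 1.49 − 1.49X; [E] = 2.98X.
K = [E]^2 / ([D]^2 [F]).
Equating to 0.00489 L/mol: the physical root is X = 0.167.

X = 0.167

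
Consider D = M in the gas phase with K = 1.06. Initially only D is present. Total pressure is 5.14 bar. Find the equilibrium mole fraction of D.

y_D = 0.485

Basis: 1 mol D initially; let X = conversion of D. Extent ξ = X.
Mole table: n_D = 1 − X; n_M = X.
Total moles n_T = 1 (Δν = 0, constant).
Mole fractions y_i = n_i/n_T; K = p_M / (p_D) with p_i = y_i·P.
Setting this equal to 1.06 and taking the physical root (0 < X < 1) gives X = 0.515.
Then n_D = 0.485, n_T = 1, so y_D = 0.485.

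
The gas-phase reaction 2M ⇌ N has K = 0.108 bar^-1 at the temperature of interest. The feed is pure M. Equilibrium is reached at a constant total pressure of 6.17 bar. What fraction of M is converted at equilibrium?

X = 0.478

Take 1 mol M as basis and let X be its fractional conversion, so ξ = 0.5X.
At extent ξ: n_M = 1 − X; n_N = 0.5X.
n_T = Σnᵢ = 1 − 0.5X.
Mole fractions y_i = n_i/n_T; K = p_N / (p_M^2) with p_i = y_i·P.
Setting this equal to 0.108 bar^-1 and taking the physical root (0 < X < 1) gives X = 0.478.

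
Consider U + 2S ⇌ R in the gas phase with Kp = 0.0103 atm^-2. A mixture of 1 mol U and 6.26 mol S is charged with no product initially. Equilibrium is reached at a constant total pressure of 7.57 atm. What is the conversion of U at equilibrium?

Let X = conversion of U (basis 1 mol U); extent of reaction ξ = X.
At extent ξ: n_U = 1 − X; n_S = 6.26 − 2X; n_R = X.
Total moles n_T = 7.26 − 2X.
y_i = n_i/n_T, p_i = y_i·P. Kp = p_R / (p_U p_S^2).
This yields a degree-3 equation in X; solving on (0,1), X = 0.299.

X = 0.299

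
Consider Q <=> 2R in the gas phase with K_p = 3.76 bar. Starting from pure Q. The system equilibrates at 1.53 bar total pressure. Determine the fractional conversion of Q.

Take 1 mol Q as basis and let X be its fractional conversion, so ξ = X.
Species balance: n_Q = 1 − X; n_R = 2X.
n_T = Σnᵢ = 1 + X.
y_i = n_i/n_T, p_i = y_i·P. K_p = p_R^2 / (p_Q).
Setting this equal to 3.76 bar and taking the physical root (0 < X < 1) gives X = 0.617.

X = 0.617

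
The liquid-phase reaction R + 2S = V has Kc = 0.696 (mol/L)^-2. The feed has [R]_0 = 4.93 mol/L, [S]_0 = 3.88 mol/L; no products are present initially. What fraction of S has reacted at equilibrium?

Let X = conversion of S; extent ξ = 3.88X/2 mol/L.
Concentrations: [R] = 4.93 − 1.94X; [S] = 3.88 − 3.88X; [V] = 1.94X.
Kc = [V] / ([R] [S]^2).
Setting equal to 0.696 and solving for X on (0,1) gives X = 0.792.

X = 0.792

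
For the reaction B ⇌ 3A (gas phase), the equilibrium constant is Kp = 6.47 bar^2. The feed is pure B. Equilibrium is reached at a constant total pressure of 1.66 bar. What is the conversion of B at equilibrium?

Basis: 1 mol B initially; let X = conversion of B. Extent ξ = X.
At extent ξ: n_B = 1 − X; n_A = 3X.
Total moles n_T = 1 + 2X.
y_i = n_i/n_T, p_i = y_i·P. Kp = p_A^3 / (p_B).
Setting this equal to 6.47 bar^2 and taking the physical root (0 < X < 1) gives X = 0.556.

X = 0.556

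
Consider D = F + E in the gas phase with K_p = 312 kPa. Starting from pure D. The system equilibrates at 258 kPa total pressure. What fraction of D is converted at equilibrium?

X = 0.740

Take 1 mol D as basis and let X be its fractional conversion, so ξ = X.
At extent ξ: n_D = 1 − X; n_F = X; n_E = X.
n_T = Σnᵢ = 1 + X.
With p_i = (n_i/n_T)P, K_p = p_F p_E / (p_D).
Setting this equal to 312 kPa and taking the physical root (0 < X < 1) gives X = 0.740.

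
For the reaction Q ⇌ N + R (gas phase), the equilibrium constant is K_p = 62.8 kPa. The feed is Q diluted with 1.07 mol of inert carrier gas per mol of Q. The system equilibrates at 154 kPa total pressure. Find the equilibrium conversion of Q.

X = 0.635

Let X = conversion of Q (basis 1 mol Q); extent of reaction ξ = X.
Species balance: n_Q = 1 − X; n_N = X; n_R = X; n_I = 1.07 (inert).
Summing: n_T = 2.07 + X.
Mole fractions y_i = n_i/n_T; K_p = p_N p_R / (p_Q) with p_i = y_i·P.
Setting this equal to 62.8 kPa and taking the physical root (0 < X < 1) gives X = 0.635.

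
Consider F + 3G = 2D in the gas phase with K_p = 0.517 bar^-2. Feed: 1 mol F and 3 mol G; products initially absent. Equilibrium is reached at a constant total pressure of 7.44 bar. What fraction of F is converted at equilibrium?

X = 0.645

Take 1 mol F as basis and let X be its fractional conversion, so ξ = X.
Mole table: n_F = 1 − X; n_G = 3 − 3X; n_D = 2X.
n_T = Σnᵢ = 4 − 2X.
y_i = n_i/n_T, p_i = y_i·P. K_p = p_D^2 / (p_F p_G^3).
Setting this equal to 0.517 bar^-2 and taking the physical root (0 < X < 1) gives X = 0.645.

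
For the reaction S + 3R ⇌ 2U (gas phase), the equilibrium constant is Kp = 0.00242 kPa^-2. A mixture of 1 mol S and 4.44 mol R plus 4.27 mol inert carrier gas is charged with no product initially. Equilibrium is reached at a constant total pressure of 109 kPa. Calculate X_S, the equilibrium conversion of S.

X = 0.679

Let X = conversion of S (basis 1 mol S); extent of reaction ξ = X.
Species balance: n_S = 1 − X; n_R = 4.44 − 3X; n_U = 2X; n_I = 4.27 (inert).
n_T = Σnᵢ = 9.71 − 2X.
Mole fractions y_i = n_i/n_T; Kp = p_U^2 / (p_S p_R^3) with p_i = y_i·P.
Equating to 0.00242 kPa^-2 and solving on 0 < X < 1: X = 0.679.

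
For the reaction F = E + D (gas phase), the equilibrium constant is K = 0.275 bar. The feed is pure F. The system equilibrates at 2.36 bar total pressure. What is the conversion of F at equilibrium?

X = 0.323

Basis: 1 mol F initially; let X = conversion of F. Extent ξ = X.
Moles: n_F = 1 − X; n_E = X; n_D = X.
Total moles n_T = 1 + X.
y_i = n_i/n_T, p_i = y_i·P. K = p_E p_D / (p_F).
Substituting and setting equal to 0.275 bar gives a polynomial in X; the root in (0,1) is X = 0.323.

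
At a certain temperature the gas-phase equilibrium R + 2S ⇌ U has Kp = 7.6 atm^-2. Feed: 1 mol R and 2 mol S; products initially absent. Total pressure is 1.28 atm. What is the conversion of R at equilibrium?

Let X = conversion of R (basis 1 mol R); extent of reaction ξ = X.
Species balance: n_R = 1 − X; n_S = 2 − 2X; n_U = X.
Summing: n_T = 3 − 2X.
y_i = n_i/n_T, p_i = y_i·P. Kp = p_U / (p_R p_S^2).
Equating to 7.6 atm^-2 and solving on 0 < X < 1: X = 0.666.

X = 0.666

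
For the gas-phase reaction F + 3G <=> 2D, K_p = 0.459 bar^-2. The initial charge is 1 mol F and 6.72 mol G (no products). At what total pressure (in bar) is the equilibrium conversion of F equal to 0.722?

P = 2.61 bar

Take 1 mol F as basis and let X be its fractional conversion, so ξ = X.
Mole table: n_F = 1 − X; n_G = 6.72 − 3X; n_D = 2X.
Total moles n_T = 7.72 − 2X.
K_p = p_D^2 / (p_F p_G^3) with p_i = (n_i/n_T)·P.
At X = 0.722: the mole-fraction product g(X) = Π y_i^ν_i = 3.128. Since K_p = g(X)·P^{-2}, P = (g/K_p)^(1/2) = (3.128/0.459)^(1/2) = 2.61 bar.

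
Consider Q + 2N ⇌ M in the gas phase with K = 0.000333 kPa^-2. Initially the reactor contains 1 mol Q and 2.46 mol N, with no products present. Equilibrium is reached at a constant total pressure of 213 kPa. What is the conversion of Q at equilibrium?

Let X = conversion of Q (basis 1 mol Q); extent of reaction ξ = X.
Mole table: n_Q = 1 − X; n_N = 2.46 − 2X; n_M = X.
Total moles n_T = 3.46 − 2X.
With p_i = (n_i/n_T)P, K = p_M / (p_Q p_N^2).
Setting this equal to 0.000333 kPa^-2 and taking the physical root (0 < X < 1) gives X = 0.774.

X = 0.774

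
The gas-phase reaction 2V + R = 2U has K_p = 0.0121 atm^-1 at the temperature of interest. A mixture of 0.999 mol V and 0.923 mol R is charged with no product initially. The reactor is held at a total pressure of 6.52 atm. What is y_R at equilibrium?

y_R = 0.458

Take 0.999 mol V as basis and let X be its fractional conversion, so ξ = 0.499X.
Moles: n_V = 0.999 − 0.999X; n_R = 0.923 − 0.499X; n_U = 0.999X.
Total moles n_T = 1.92 − 0.499X.
With p_i = (n_i/n_T)P, K_p = p_U^2 / (p_V^2 p_R).
Setting this equal to 0.0121 atm^-1 and taking the physical root (0 < X < 1) gives X = 0.160.
Then n_R = 0.843, n_T = 1.84, so y_R = 0.458.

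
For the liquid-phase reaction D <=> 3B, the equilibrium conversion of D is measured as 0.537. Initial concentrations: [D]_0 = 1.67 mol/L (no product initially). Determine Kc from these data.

Kc = 25.2 (mol/L)^2

Let X = conversion of D.
Concentrations: [D] = 1.67 − 1.67X; [B] = 5.01X.
At X = 0.537: [D] = 0.773, [B] = 2.69.
Kc = [B]^3 / ([D]) = 25.2 (mol/L)^2.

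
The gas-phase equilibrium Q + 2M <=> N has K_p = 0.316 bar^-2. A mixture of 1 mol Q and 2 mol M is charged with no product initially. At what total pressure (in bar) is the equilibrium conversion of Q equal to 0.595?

P = 4.82 bar

Basis: 1 mol Q initially; let X = conversion of Q. Extent ξ = X.
Moles: n_Q = 1 − X; n_M = 2 − 2X; n_N = X.
Summing: n_T = 3 − 2X.
K_p = p_N / (p_Q p_M^2) with p_i = (n_i/n_T)·P.
At X = 0.595: the mole-fraction product g(X) = Π y_i^ν_i = 7.336. Since K_p = g(X)·P^{-2}, P = (g/K_p)^(1/2) = (7.336/0.316)^(1/2) = 4.82 bar.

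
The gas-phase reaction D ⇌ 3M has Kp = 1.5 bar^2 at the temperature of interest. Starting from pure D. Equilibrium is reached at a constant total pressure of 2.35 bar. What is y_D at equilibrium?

Take 1 mol D as basis and let X be its fractional conversion, so ξ = X.
Moles: n_D = 1 − X; n_M = 3X.
Total moles n_T = 1 + 2X.
Mole fractions y_i = n_i/n_T; Kp = p_M^3 / (p_D) with p_i = y_i·P.
Setting this equal to 1.5 bar^2 and taking the physical root (0 < X < 1) gives X = 0.258.
Then n_D = 0.742, n_T = 1.52, so y_D = 0.490.

y_D = 0.490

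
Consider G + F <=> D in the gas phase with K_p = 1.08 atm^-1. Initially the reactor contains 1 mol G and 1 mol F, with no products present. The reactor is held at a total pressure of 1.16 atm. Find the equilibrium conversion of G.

X = 0.334

Let X = conversion of G (basis 1 mol G); extent of reaction ξ = X.
At extent ξ: n_G = 1 − X; n_F = 1 − X; n_D = X.
Total moles n_T = 2 − X.
y_i = n_i/n_T, p_i = y_i·P. K_p = p_D / (p_G p_F).
Setting this equal to 1.08 atm^-1 and taking the physical root (0 < X < 1) gives X = 0.334.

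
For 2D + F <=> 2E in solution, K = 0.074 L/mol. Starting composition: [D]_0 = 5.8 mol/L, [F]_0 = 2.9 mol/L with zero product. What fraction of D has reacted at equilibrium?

X = 0.282

Let X = conversion of D; extent ξ = 5.8X/2 mol/L.
Concentrations: [D] = 5.8 − 5.8X; [F] = 2.9 − 2.9X; [E] = 5.8X.
K = [E]^2 / ([D]^2 [F]).
Solving K = 0.074 for X ∈ (0,1): X = 0.282.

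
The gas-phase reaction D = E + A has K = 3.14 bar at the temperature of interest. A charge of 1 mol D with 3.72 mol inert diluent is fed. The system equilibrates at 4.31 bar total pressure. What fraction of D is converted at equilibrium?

X = 0.830

Let X = conversion of D (basis 1 mol D); extent of reaction ξ = X.
At extent ξ: n_D = 1 − X; n_E = X; n_A = X; n_I = 3.72 (inert).
Summing: n_T = 4.72 + X.
y_i = n_i/n_T, p_i = y_i·P. K = p_E p_A / (p_D).
Setting this equal to 3.14 bar and taking the physical root (0 < X < 1) gives X = 0.830.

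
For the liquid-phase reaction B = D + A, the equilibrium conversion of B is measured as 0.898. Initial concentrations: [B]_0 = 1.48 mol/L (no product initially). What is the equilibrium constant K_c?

Let X = conversion of B.
Concentrations: [B] = 1.48 − 1.48X; [D] = 1.48X; [A] = 1.48X.
At X = 0.898: [B] = 0.151, [D] = 1.33, [A] = 1.33.
K_c = [D] [A] / ([B]) = 11.7 mol/L.

K_c = 11.7 mol/L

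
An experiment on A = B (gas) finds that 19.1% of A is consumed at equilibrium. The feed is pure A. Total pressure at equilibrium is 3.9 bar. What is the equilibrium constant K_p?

K_p = 0.236

Take 1 mol A as basis and let X be its fractional conversion, so ξ = X.
Moles: n_A = 1 − X; n_B = X.
n_T stays at 1 (no change in mole number).
At X = 0.191: n_A = 0.809, n_B = 0.191, n_T = 1.
p_i = (n_i/n_T)·P. K_p = p_B / (p_A) = 0.236.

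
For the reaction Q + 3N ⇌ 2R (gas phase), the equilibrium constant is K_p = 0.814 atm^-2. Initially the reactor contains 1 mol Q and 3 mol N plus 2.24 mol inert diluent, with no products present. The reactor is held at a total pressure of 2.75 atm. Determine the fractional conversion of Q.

X = 0.412

Take 1 mol Q as basis and let X be its fractional conversion, so ξ = X.
At extent ξ: n_Q = 1 − X; n_N = 3 − 3X; n_R = 2X; n_I = 2.24 (inert).
Summing: n_T = 6.24 − 2X.
y_i = n_i/n_T, p_i = y_i·P. K_p = p_R^2 / (p_Q p_N^3).
This yields a degree-4 equation in X; solving on (0,1), X = 0.412.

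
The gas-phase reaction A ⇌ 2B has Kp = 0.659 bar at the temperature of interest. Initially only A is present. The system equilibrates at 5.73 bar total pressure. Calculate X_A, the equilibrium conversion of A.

X = 0.167

Take 1 mol A as basis and let X be its fractional conversion, so ξ = X.
At extent ξ: n_A = 1 − X; n_B = 2X.
n_T = Σnᵢ = 1 + X.
y_i = n_i/n_T, p_i = y_i·P. Kp = p_B^2 / (p_A).
Equating to 0.659 bar and solving on 0 < X < 1: X = 0.167.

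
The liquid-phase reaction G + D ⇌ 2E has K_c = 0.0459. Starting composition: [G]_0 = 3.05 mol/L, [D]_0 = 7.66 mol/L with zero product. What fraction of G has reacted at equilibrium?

Let X = conversion of G; extent ξ = 3.05·X mol/L.
Concentrations: [G] = 3.05 − 3.05X; [D] = 7.66 − 3.05X; [E] = 6.1X.
K_c = [E]^2 / ([G] [D]).
Equating to 0.0459: the physical root is X = 0.152.

X = 0.152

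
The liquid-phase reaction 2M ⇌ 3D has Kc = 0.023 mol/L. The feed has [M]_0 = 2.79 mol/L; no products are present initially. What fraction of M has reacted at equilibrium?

Let X = conversion of M; extent ξ = 2.79X/2 mol/L.
Concentrations: [M] = 2.79 − 2.79X; [D] = 4.19X.
Kc = [D]^3 / ([M]^2).
This equals 0.023 at X = 0.123 (the root in 0 < X < 1).

X = 0.123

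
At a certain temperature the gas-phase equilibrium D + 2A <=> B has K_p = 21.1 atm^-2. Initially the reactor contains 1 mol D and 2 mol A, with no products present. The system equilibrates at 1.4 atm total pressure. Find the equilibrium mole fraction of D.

Let X = conversion of D (basis 1 mol D); extent of reaction ξ = X.
At extent ξ: n_D = 1 − X; n_A = 2 − 2X; n_B = X.
Total moles n_T = 3 − 2X.
With p_i = (n_i/n_T)P, K_p = p_B / (p_D p_A^2).
This yields a degree-3 equation in X; solving on (0,1), X = 0.787.
Then n_D = 0.213, n_T = 1.43, so y_D = 0.149.

y_D = 0.149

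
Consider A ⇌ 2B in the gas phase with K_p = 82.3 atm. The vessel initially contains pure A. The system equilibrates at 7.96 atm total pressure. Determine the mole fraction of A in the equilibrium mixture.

Basis: 1 mol A initially; let X = conversion of A. Extent ξ = X.
At extent ξ: n_A = 1 − X; n_B = 2X.
Total moles n_T = 1 + X.
y_i = n_i/n_T, p_i = y_i·P. K_p = p_B^2 / (p_A).
Setting this equal to 82.3 atm and taking the physical root (0 < X < 1) gives X = 0.849.
Then n_A = 0.151, n_T = 1.85, so y_A = 0.082.

y_A = 0.082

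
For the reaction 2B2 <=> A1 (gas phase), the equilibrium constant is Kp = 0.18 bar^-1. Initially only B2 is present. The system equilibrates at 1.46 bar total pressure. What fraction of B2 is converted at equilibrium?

X = 0.302

Take 1 mol B2 as basis and let X be its fractional conversion, so ξ = 0.5X.
Species balance: n_B2 = 1 − X; n_A1 = 0.5X.
Summing: n_T = 1 − 0.5X.
y_i = n_i/n_T, p_i = y_i·P. Kp = p_A1 / (p_B2^2).
This yields a degree-2 equation in X; solving on (0,1), X = 0.302.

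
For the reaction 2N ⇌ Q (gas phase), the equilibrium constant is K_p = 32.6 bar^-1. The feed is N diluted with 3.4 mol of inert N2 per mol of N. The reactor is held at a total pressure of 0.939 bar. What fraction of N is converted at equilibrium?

X = 0.775

Let X = conversion of N (basis 1 mol N); extent of reaction ξ = 0.5X.
Species balance: n_N = 1 − X; n_Q = 0.5X; n_I = 3.4 (inert).
n_T = Σnᵢ = 4.4 − 0.5X.
Mole fractions y_i = n_i/n_T; K_p = p_Q / (p_N^2) with p_i = y_i·P.
Setting this equal to 32.6 bar^-1 and taking the physical root (0 < X < 1) gives X = 0.775.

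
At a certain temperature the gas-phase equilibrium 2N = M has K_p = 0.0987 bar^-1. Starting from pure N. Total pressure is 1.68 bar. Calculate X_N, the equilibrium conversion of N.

X = 0.225

Basis: 1 mol N initially; let X = conversion of N. Extent ξ = 0.5X.
At extent ξ: n_N = 1 − X; n_M = 0.5X.
Summing: n_T = 1 − 0.5X.
y_i = n_i/n_T, p_i = y_i·P. K_p = p_M / (p_N^2).
Substituting and setting equal to 0.0987 bar^-1 gives a polynomial in X; the root in (0,1) is X = 0.225.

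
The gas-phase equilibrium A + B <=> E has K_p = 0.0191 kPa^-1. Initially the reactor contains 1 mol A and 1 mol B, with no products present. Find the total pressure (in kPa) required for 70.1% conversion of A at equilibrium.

P = 533 kPa

Take 1 mol A as basis and let X be its fractional conversion, so ξ = X.
Species balance: n_A = 1 − X; n_B = 1 − X; n_E = X.
Summing: n_T = 2 − X.
K_p = p_E / (p_A p_B) with p_i = (n_i/n_T)·P.
At X = 0.701: the mole-fraction product g(X) = Π y_i^ν_i = 10.19. Since K_p = g(X)·P^{-1}, P = (g/K_p)^(1/1) = (10.19/0.0191)^(1/1) = 533 kPa.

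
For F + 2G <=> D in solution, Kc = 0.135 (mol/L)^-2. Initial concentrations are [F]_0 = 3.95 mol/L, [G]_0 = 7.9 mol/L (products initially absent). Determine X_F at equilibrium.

X = 0.588

Let X = conversion of F; extent ξ = 3.95·X mol/L.
Concentrations: [F] = 3.95 − 3.95X; [G] = 7.9 − 7.9X; [D] = 3.95X.
Kc = [D] / ([F] [G]^2).
Setting equal to 0.135 and solving for X on (0,1) gives X = 0.588.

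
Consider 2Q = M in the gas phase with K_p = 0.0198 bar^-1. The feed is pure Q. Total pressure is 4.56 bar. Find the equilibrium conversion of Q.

X = 0.143

Let X = conversion of Q (basis 1 mol Q); extent of reaction ξ = 0.5X.
Species balance: n_Q = 1 − X; n_M = 0.5X.
n_T = Σnᵢ = 1 − 0.5X.
y_i = n_i/n_T, p_i = y_i·P. K_p = p_M / (p_Q^2).
This yields a degree-2 equation in X; solving on (0,1), X = 0.143.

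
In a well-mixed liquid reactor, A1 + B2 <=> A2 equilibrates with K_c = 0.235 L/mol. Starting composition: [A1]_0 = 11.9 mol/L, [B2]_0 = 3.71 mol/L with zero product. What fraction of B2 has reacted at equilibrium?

X = 0.687

Let X = conversion of B2; extent ξ = 3.71·X mol/L.
Concentrations: [A1] = 11.9 − 3.71X; [B2] = 3.71 − 3.71X; [A2] = 3.71X.
K_c = [A2] / ([A1] [B2]).
Equating to 0.235 L/mol: the physical root is X = 0.687.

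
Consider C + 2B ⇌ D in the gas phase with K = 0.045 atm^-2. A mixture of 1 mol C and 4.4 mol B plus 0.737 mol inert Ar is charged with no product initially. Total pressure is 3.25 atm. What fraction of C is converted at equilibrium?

X = 0.188

Basis: 1 mol C initially; let X = conversion of C. Extent ξ = X.
Species balance: n_C = 1 − X; n_B = 4.4 − 2X; n_D = X; n_I = 0.737 (inert).
n_T = Σnᵢ = 6.14 − 2X.
y_i = n_i/n_T, p_i = y_i·P. K = p_D / (p_C p_B^2).
Equating to 0.045 atm^-2 and solving on 0 < X < 1: X = 0.188.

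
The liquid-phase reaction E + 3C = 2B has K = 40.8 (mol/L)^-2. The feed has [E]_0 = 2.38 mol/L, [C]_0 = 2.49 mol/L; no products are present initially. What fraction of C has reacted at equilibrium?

Let X = conversion of C; extent ξ = 2.49X/3 mol/L.
Concentrations: [E] = 2.38 − 0.83X; [C] = 2.49 − 2.49X; [B] = 1.66X.
K = [B]^2 / ([E] [C]^3).
This equals 40.8 at X = 0.874 (the root in 0 < X < 1).

X = 0.874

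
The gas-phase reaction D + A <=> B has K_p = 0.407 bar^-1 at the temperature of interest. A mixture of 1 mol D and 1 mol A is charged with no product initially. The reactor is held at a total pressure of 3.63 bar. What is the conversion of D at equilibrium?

Let X = conversion of D (basis 1 mol D); extent of reaction ξ = X.
At extent ξ: n_D = 1 − X; n_A = 1 − X; n_B = X.
Summing: n_T = 2 − X.
Mole fractions y_i = n_i/n_T; K_p = p_B / (p_D p_A) with p_i = y_i·P.
Setting this equal to 0.407 bar^-1 and taking the physical root (0 < X < 1) gives X = 0.365.

X = 0.365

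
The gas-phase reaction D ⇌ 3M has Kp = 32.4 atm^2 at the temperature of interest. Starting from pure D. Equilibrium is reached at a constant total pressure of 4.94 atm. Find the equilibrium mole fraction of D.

y_D = 0.281

Take 1 mol D as basis and let X be its fractional conversion, so ξ = X.
Moles: n_D = 1 − X; n_M = 3X.
n_T = Σnᵢ = 1 + 2X.
Mole fractions y_i = n_i/n_T; Kp = p_M^3 / (p_D) with p_i = y_i·P.
Equating to 32.4 atm^2 and solving on 0 < X < 1: X = 0.461.
Then n_D = 0.539, n_T = 1.92, so y_D = 0.281.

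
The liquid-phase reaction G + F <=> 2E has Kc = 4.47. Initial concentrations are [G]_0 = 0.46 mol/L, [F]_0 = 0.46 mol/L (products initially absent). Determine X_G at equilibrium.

X = 0.514

Let X = conversion of G; extent ξ = 0.46·X mol/L.
Concentrations: [G] = 0.46 − 0.46X; [F] = 0.46 − 0.46X; [E] = 0.92X.
Kc = [E]^2 / ([G] [F]).
This equals 4.47 at X = 0.514 (the root in 0 < X < 1).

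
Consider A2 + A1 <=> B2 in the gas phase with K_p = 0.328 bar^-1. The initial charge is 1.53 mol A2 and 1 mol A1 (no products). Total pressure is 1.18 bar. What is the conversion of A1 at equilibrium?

Basis: 1 mol A1 initially; let X = conversion of A1. Extent ξ = X.
Moles: n_A2 = 1.53 − X; n_A1 = 1 − X; n_B2 = X.
Total moles n_T = 2.53 − X.
With p_i = (n_i/n_T)P, K_p = p_B2 / (p_A2 p_A1).
Setting this equal to 0.328 bar^-1 and taking the physical root (0 < X < 1) gives X = 0.182.

X = 0.182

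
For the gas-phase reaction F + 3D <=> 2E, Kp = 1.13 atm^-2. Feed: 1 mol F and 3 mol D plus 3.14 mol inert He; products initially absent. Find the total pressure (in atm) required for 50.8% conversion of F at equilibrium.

Let X = conversion of F (basis 1 mol F); extent of reaction ξ = X.
Mole table: n_F = 1 − X; n_D = 3 − 3X; n_E = 2X; n_I = 3.14 (inert).
Summing: n_T = 7.14 − 2X.
Kp = p_E^2 / (p_F p_D^3) with p_i = (n_i/n_T)·P.
At X = 0.508: the mole-fraction product g(X) = Π y_i^ν_i = 24.47. Since Kp = g(X)·P^{-2}, P = (g/Kp)^(1/2) = (24.47/1.13)^(1/2) = 4.65 atm.

P = 4.65 atm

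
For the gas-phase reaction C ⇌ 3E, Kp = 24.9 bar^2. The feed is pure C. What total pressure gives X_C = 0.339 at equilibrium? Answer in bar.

Let X = conversion of C (basis 1 mol C); extent of reaction ξ = X.
Mole table: n_C = 1 − X; n_E = 3X.
Total moles n_T = 1 + 2X.
Kp = p_E^3 / (p_C) with p_i = (n_i/n_T)·P.
At X = 0.339: the mole-fraction product g(X) = Π y_i^ν_i = 0.5652. Since Kp = g(X)·P^{2}, P = (Kp/g)^(1/2) = (24.9/0.5652)^(1/2) = 6.64 bar.

P = 6.64 bar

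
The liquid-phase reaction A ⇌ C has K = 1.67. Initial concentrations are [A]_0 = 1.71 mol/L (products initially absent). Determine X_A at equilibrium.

Let X = conversion of A; extent ξ = 1.71·X mol/L.
Concentrations: [A] = 1.71 − 1.71X; [C] = 1.71X.
K = [C] / ([A]).
Equating to 1.67: the physical root is X = 0.625.

X = 0.625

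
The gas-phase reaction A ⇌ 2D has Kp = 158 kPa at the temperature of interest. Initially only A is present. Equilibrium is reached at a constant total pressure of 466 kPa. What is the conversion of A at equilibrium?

Take 1 mol A as basis and let X be its fractional conversion, so ξ = X.
Moles: n_A = 1 − X; n_D = 2X.
Summing: n_T = 1 + X.
Mole fractions y_i = n_i/n_T; Kp = p_D^2 / (p_A) with p_i = y_i·P.
This yields a degree-2 equation in X; solving on (0,1), X = 0.280.

X = 0.280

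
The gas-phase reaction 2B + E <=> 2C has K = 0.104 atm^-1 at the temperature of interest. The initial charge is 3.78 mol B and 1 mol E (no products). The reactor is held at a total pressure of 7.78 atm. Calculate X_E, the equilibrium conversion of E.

X = 0.457

Let X = conversion of E (basis 1 mol E); extent of reaction ξ = X.
Species balance: n_B = 3.78 − 2X; n_E = 1 − X; n_C = 2X.
Total moles n_T = 4.78 − X.
Mole fractions y_i = n_i/n_T; K = p_C^2 / (p_B^2 p_E) with p_i = y_i·P.
Substituting and setting equal to 0.104 atm^-1 gives a polynomial in X; the root in (0,1) is X = 0.457.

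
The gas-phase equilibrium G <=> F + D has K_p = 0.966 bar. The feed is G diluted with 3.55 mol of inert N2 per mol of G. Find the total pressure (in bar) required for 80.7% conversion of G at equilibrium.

P = 1.53 bar

Basis: 1 mol G initially; let X = conversion of G. Extent ξ = X.
Mole table: n_G = 1 − X; n_F = X; n_D = X; n_I = 3.55 (inert).
n_T = Σnᵢ = 4.55 + X.
K_p = p_F p_D / (p_G) with p_i = (n_i/n_T)·P.
At X = 0.807: the mole-fraction product g(X) = Π y_i^ν_i = 0.6299. Since K_p = g(X)·P^{1}, P = (K_p/g)^(1/1) = (0.966/0.6299)^(1/1) = 1.53 bar.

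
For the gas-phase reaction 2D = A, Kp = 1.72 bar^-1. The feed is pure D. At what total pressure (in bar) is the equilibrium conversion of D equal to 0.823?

Take 1 mol D as basis and let X be its fractional conversion, so ξ = 0.5X.
At extent ξ: n_D = 1 − X; n_A = 0.5X.
Summing: n_T = 1 − 0.5X.
Kp = p_A / (p_D^2) with p_i = (n_i/n_T)·P.
At X = 0.823: the mole-fraction product g(X) = Π y_i^ν_i = 7.73. Since Kp = g(X)·P^{-1}, P = (g/Kp)^(1/1) = (7.73/1.72)^(1/1) = 4.49 bar.

P = 4.49 bar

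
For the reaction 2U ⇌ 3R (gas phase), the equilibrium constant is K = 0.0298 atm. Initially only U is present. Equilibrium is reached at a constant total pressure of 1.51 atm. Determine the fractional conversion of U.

Take 1 mol U as basis and let X be its fractional conversion, so ξ = 0.5X.
At extent ξ: n_U = 1 − X; n_R = 1.5X.
n_T = Σnᵢ = 1 + 0.5X.
y_i = n_i/n_T, p_i = y_i·P. K = p_R^3 / (p_U^2).
Setting this equal to 0.0298 atm and taking the physical root (0 < X < 1) gives X = 0.164.

X = 0.164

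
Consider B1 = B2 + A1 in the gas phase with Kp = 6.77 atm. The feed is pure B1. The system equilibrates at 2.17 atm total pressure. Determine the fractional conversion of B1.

Take 1 mol B1 as basis and let X be its fractional conversion, so ξ = X.
At extent ξ: n_B1 = 1 − X; n_B2 = X; n_A1 = X.
Total moles n_T = 1 + X.
With p_i = (n_i/n_T)P, Kp = p_B2 p_A1 / (p_B1).
This yields a degree-2 equation in X; solving on (0,1), X = 0.870.

X = 0.870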